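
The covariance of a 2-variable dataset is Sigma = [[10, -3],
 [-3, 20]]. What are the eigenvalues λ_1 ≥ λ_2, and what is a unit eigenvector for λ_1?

Step 1 — characteristic polynomial of 2×2 Sigma:
  det(Sigma - λI) = λ² - trace · λ + det = 0.
  trace = 10 + 20 = 30, det = 10·20 - (-3)² = 191.
Step 2 — discriminant:
  Δ = trace² - 4·det = 900 - 764 = 136.
Step 3 — eigenvalues:
  λ = (trace ± √Δ)/2 = (30 ± 11.6619)/2,
  λ_1 = 20.831,  λ_2 = 9.169.

Step 4 — unit eigenvector for λ_1: solve (Sigma - λ_1 I)v = 0. First row:
  (10 - 20.831)·v_x + (-3)·v_y = 0, i.e. (-10.831)·v_x + (-3)·v_y = 0,
  so v ∝ (b, λ_1 - a) = (-3, 10.831); multiply by -1 so the first entry is positive: u = (3, -10.831).
  ||u|| = √((3)² + (-10.831)²) = √(126.3095) ≈ 11.2388,
  v_1 = u/||u|| ≈ (0.2669, -0.9637) (||v_1|| = 1).

λ_1 = 20.831,  λ_2 = 9.169;  v_1 ≈ (0.2669, -0.9637)


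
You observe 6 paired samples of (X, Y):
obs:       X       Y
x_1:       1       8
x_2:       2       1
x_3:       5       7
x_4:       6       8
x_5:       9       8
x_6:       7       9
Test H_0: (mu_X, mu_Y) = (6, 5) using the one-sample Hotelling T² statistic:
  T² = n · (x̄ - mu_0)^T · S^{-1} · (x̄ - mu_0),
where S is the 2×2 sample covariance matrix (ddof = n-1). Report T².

Step 1 — sample mean vector:
  mean(X) = (1 + 2 + 5 + 6 + 9 + 7) / 6 = 30/6 = 5
  mean(Y) = (8 + 1 + 7 + 8 + 8 + 9) / 6 = 41/6 = 6.8333
  x̄ = (5, 6.8333),  deviation x̄ - mu_0 = (5, 6.8333) - (6, 5) = (-1, 1.8333).

Step 2 — sample covariance matrix, S[i,j] = (1/(n-1)) · Σ_k (x_{k,i} - mean_i) · (x_{k,j} - mean_j), divisor n-1 = 5:
  S[X,X] = ((-4)·(-4) + (-3)·(-3) + (0)·(0) + (1)·(1) + (4)·(4) + (2)·(2)) / 5 = 46/5 = 9.2
  S[X,Y] = ((-4)·(1.1667) + (-3)·(-5.8333) + (0)·(0.1667) + (1)·(1.1667) + (4)·(1.1667) + (2)·(2.1667)) / 5 = 23/5 = 4.6
  S[Y,Y] = ((1.1667)·(1.1667) + (-5.8333)·(-5.8333) + (0.1667)·(0.1667) + (1.1667)·(1.1667) + (1.1667)·(1.1667) + (2.1667)·(2.1667)) / 5 = 42.8333/5 = 8.5667
  S = [[9.2, 4.6],
 [4.6, 8.5667]].

Step 3 — invert S. det(S) = 9.2·8.5667 - (4.6)² = 57.6533.
  S^{-1} = (1/det) · [[d, -b], [-b, a]] = [[0.1486, -0.0798],
 [-0.0798, 0.1596]].

Step 4 — quadratic form (x̄ - mu_0)^T · S^{-1} · (x̄ - mu_0):
  S^{-1} · (x̄ - mu_0) = (-0.2949, 0.3723),
  (x̄ - mu_0)^T · [...] = (-1)·(-0.2949) + (1.8333)·(0.3723) = 0.9775.

Step 5 — scale by n: T² = 6 · 0.9775 = 5.8649.

T² ≈ 5.8649


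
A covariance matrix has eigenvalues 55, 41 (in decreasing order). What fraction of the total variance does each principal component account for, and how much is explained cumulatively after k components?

Step 1 — total variance = trace(Sigma) = Σ λ_i = 55 + 41 = 96.

Step 2 — fraction explained by component i = λ_i / Σ λ:
  PC1: 55/96 = 0.5729
  PC2: 41/96 = 0.4271

Step 3 — cumulative fraction after k components = (λ_1 + ... + λ_k) / Σ λ:
  k = 1: 55/96 = 0.5729
  k = 2: (55 + 41)/96 = 96/96 = 1

Summary (fraction, with percent):

explained: PC1 0.5729 (57.29%), PC2 0.4271 (42.71%);  cumulative: 0.5729, 1


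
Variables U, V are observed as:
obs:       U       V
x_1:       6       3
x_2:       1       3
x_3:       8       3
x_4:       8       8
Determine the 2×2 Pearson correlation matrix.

Step 1 — column means:
  mean(U) = (6 + 1 + 8 + 8) / 4 = 23/4 = 5.75
  mean(V) = (3 + 3 + 3 + 8) / 4 = 17/4 = 4.25

Step 2 — sample variances and covariances s[i,j] = (1/(n-1)) · Σ_k (x_{k,i} - mean_i) · (x_{k,j} - mean_j), with n-1 = 3:
  s[U,U] = ((0.25)·(0.25) + (-4.75)·(-4.75) + (2.25)·(2.25) + (2.25)·(2.25)) / 3 = 32.75/3 = 10.9167
  s[U,V] = ((0.25)·(-1.25) + (-4.75)·(-1.25) + (2.25)·(-1.25) + (2.25)·(3.75)) / 3 = 11.25/3 = 3.75
  s[V,V] = ((-1.25)·(-1.25) + (-1.25)·(-1.25) + (-1.25)·(-1.25) + (3.75)·(3.75)) / 3 = 18.75/3 = 6.25
  Sample standard deviations s_i = √(s[i,i]):
  s(U) = √(10.9167) = 3.304
  s(V) = √(6.25) = 2.5

Step 3 — r_{ij} = s_{ij} / (s_i · s_j):
  r[U,U] = 1 (diagonal).
  r[U,V] = 3.75 / (3.304 · 2.5) = 3.75 / 8.2601 = 0.454
  r[V,V] = 1 (diagonal).

R is symmetric with unit diagonal. Assembling:

R = [[1, 0.454],
 [0.454, 1]]


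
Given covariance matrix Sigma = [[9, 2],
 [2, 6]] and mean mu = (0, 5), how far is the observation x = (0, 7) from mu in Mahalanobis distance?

Step 1 — centre the observation: (x - mu) = (0, 2).

Step 2 — invert Sigma. det(Sigma) = 9·6 - (2)² = 50.
  Sigma^{-1} = (1/det) · [[d, -b], [-b, a]] = [[0.12, -0.04],
 [-0.04, 0.18]].

Step 3 — form the quadratic (x - mu)^T · Sigma^{-1} · (x - mu):
  Sigma^{-1} · (x - mu) = (-0.08, 0.36).
  (x - mu)^T · [Sigma^{-1} · (x - mu)] = (0)·(-0.08) + (2)·(0.36) = 0.72.

Step 4 — take square root: d = √(0.72) ≈ 0.8485.

d(x, mu) = √(0.72) ≈ 0.8485


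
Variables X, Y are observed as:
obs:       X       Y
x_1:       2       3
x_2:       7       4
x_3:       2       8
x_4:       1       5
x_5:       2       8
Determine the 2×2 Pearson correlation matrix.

Step 1 — column means:
  mean(X) = (2 + 7 + 2 + 1 + 2) / 5 = 14/5 = 2.8
  mean(Y) = (3 + 4 + 8 + 5 + 8) / 5 = 28/5 = 5.6

Step 2 — sample variances and covariances s[i,j] = (1/(n-1)) · Σ_k (x_{k,i} - mean_i) · (x_{k,j} - mean_j), with n-1 = 4:
  s[X,X] = ((-0.8)·(-0.8) + (4.2)·(4.2) + (-0.8)·(-0.8) + (-1.8)·(-1.8) + (-0.8)·(-0.8)) / 4 = 22.8/4 = 5.7
  s[X,Y] = ((-0.8)·(-2.6) + (4.2)·(-1.6) + (-0.8)·(2.4) + (-1.8)·(-0.6) + (-0.8)·(2.4)) / 4 = -7.4/4 = -1.85
  s[Y,Y] = ((-2.6)·(-2.6) + (-1.6)·(-1.6) + (2.4)·(2.4) + (-0.6)·(-0.6) + (2.4)·(2.4)) / 4 = 21.2/4 = 5.3
  Sample standard deviations s_i = √(s[i,i]):
  s(X) = √(5.7) = 2.3875
  s(Y) = √(5.3) = 2.3022

Step 3 — r_{ij} = s_{ij} / (s_i · s_j):
  r[X,X] = 1 (diagonal).
  r[X,Y] = -1.85 / (2.3875 · 2.3022) = -1.85 / 5.4964 = -0.3366
  r[Y,Y] = 1 (diagonal).

R is symmetric with unit diagonal. Assembling:

R = [[1, -0.3366],
 [-0.3366, 1]]


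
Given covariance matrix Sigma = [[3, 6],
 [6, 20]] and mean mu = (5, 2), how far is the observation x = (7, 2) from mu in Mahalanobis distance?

Step 1 — centre the observation: (x - mu) = (2, 0).

Step 2 — invert Sigma. det(Sigma) = 3·20 - (6)² = 24.
  Sigma^{-1} = (1/det) · [[d, -b], [-b, a]] = [[0.8333, -0.25],
 [-0.25, 0.125]].

Step 3 — form the quadratic (x - mu)^T · Sigma^{-1} · (x - mu):
  Sigma^{-1} · (x - mu) = (1.6667, -0.5).
  (x - mu)^T · [Sigma^{-1} · (x - mu)] = (2)·(1.6667) + (0)·(-0.5) = 3.3333.

Step 4 — take square root: d = √(3.3333) ≈ 1.8257.

d(x, mu) = √(3.3333) ≈ 1.8257


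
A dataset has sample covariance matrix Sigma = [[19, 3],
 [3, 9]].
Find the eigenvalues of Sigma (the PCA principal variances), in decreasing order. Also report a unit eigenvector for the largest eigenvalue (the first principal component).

Step 1 — characteristic polynomial of 2×2 Sigma:
  det(Sigma - λI) = λ² - trace · λ + det = 0.
  trace = 19 + 9 = 28, det = 19·9 - (3)² = 162.
Step 2 — discriminant:
  Δ = trace² - 4·det = 784 - 648 = 136.
Step 3 — eigenvalues:
  λ = (trace ± √Δ)/2 = (28 ± 11.6619)/2,
  λ_1 = 19.831,  λ_2 = 8.169.

Step 4 — unit eigenvector for λ_1: solve (Sigma - λ_1 I)v = 0. First row:
  (19 - 19.831)·v_x + (3)·v_y = 0, i.e. (-0.831)·v_x + (3)·v_y = 0,
  so v ∝ (b, λ_1 - a) = (3, 0.831) = u.
  ||u|| = √((3)² + (0.831)²) = √(9.6905) ≈ 3.113,
  v_1 = u/||u|| ≈ (0.9637, 0.2669) (||v_1|| = 1).

λ_1 = 19.831,  λ_2 = 8.169;  v_1 ≈ (0.9637, 0.2669)


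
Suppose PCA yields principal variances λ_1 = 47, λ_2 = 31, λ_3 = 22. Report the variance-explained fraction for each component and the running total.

Step 1 — total variance = trace(Sigma) = Σ λ_i = 47 + 31 + 22 = 100.

Step 2 — fraction explained by component i = λ_i / Σ λ:
  PC1: 47/100 = 0.47
  PC2: 31/100 = 0.31
  PC3: 22/100 = 0.22

Step 3 — cumulative fraction after k components = (λ_1 + ... + λ_k) / Σ λ:
  k = 1: 47/100 = 0.47
  k = 2: (47 + 31)/100 = 78/100 = 0.78
  k = 3: (47 + 31 + 22)/100 = 100/100 = 1

Summary (fraction, with percent):

explained: PC1 0.47 (47%), PC2 0.31 (31%), PC3 0.22 (22%);  cumulative: 0.47, 0.78, 1


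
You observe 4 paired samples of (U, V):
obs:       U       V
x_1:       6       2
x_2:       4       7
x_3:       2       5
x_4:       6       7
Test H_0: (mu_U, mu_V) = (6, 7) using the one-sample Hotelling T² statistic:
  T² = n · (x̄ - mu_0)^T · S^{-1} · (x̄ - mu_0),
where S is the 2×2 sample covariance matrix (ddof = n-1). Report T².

Step 1 — sample mean vector:
  mean(U) = (6 + 4 + 2 + 6) / 4 = 18/4 = 4.5
  mean(V) = (2 + 7 + 5 + 7) / 4 = 21/4 = 5.25
  x̄ = (4.5, 5.25),  deviation x̄ - mu_0 = (4.5, 5.25) - (6, 7) = (-1.5, -1.75).

Step 2 — sample covariance matrix, S[i,j] = (1/(n-1)) · Σ_k (x_{k,i} - mean_i) · (x_{k,j} - mean_j), divisor n-1 = 3:
  S[U,U] = ((1.5)·(1.5) + (-0.5)·(-0.5) + (-2.5)·(-2.5) + (1.5)·(1.5)) / 3 = 11/3 = 3.6667
  S[U,V] = ((1.5)·(-3.25) + (-0.5)·(1.75) + (-2.5)·(-0.25) + (1.5)·(1.75)) / 3 = -2.5/3 = -0.8333
  S[V,V] = ((-3.25)·(-3.25) + (1.75)·(1.75) + (-0.25)·(-0.25) + (1.75)·(1.75)) / 3 = 16.75/3 = 5.5833
  S = [[3.6667, -0.8333],
 [-0.8333, 5.5833]].

Step 3 — invert S. det(S) = 3.6667·5.5833 - (-0.8333)² = 19.7778.
  S^{-1} = (1/det) · [[d, -b], [-b, a]] = [[0.2823, 0.0421],
 [0.0421, 0.1854]].

Step 4 — quadratic form (x̄ - mu_0)^T · S^{-1} · (x̄ - mu_0):
  S^{-1} · (x̄ - mu_0) = (-0.4972, -0.3876),
  (x̄ - mu_0)^T · [...] = (-1.5)·(-0.4972) + (-1.75)·(-0.3876) = 1.4242.

Step 5 — scale by n: T² = 4 · 1.4242 = 5.6966.

T² ≈ 5.6966


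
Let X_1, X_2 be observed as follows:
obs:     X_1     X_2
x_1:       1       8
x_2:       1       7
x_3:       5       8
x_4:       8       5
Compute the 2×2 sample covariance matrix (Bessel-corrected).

Step 1 — column means:
  mean(X_1) = (1 + 1 + 5 + 8) / 4 = 15/4 = 3.75
  mean(X_2) = (8 + 7 + 8 + 5) / 4 = 28/4 = 7

Step 2 — sample covariance S[i,j] = (1/(n-1)) · Σ_k (x_{k,i} - mean_i) · (x_{k,j} - mean_j), with n-1 = 3.
  S[X_1,X_1] = ((-2.75)·(-2.75) + (-2.75)·(-2.75) + (1.25)·(1.25) + (4.25)·(4.25)) / 3 = 34.75/3 = 11.5833
  S[X_1,X_2] = ((-2.75)·(1) + (-2.75)·(0) + (1.25)·(1) + (4.25)·(-2)) / 3 = -10/3 = -3.3333
  S[X_2,X_2] = ((1)·(1) + (0)·(0) + (1)·(1) + (-2)·(-2)) / 3 = 6/3 = 2

S is symmetric (S[j,i] = S[i,j]). Assembling:

S = [[11.5833, -3.3333],
 [-3.3333, 2]]


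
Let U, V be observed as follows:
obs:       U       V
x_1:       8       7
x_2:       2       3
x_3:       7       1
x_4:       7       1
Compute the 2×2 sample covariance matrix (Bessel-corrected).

Step 1 — column means:
  mean(U) = (8 + 2 + 7 + 7) / 4 = 24/4 = 6
  mean(V) = (7 + 3 + 1 + 1) / 4 = 12/4 = 3

Step 2 — sample covariance S[i,j] = (1/(n-1)) · Σ_k (x_{k,i} - mean_i) · (x_{k,j} - mean_j), with n-1 = 3.
  S[U,U] = ((2)·(2) + (-4)·(-4) + (1)·(1) + (1)·(1)) / 3 = 22/3 = 7.3333
  S[U,V] = ((2)·(4) + (-4)·(0) + (1)·(-2) + (1)·(-2)) / 3 = 4/3 = 1.3333
  S[V,V] = ((4)·(4) + (0)·(0) + (-2)·(-2) + (-2)·(-2)) / 3 = 24/3 = 8

S is symmetric (S[j,i] = S[i,j]). Assembling:

S = [[7.3333, 1.3333],
 [1.3333, 8]]


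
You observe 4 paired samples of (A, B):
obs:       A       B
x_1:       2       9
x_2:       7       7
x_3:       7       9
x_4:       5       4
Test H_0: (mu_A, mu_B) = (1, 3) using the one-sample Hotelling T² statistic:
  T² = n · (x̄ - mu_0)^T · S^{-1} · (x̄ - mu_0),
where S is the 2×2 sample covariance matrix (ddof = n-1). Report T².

Step 1 — sample mean vector:
  mean(A) = (2 + 7 + 7 + 5) / 4 = 21/4 = 5.25
  mean(B) = (9 + 7 + 9 + 4) / 4 = 29/4 = 7.25
  x̄ = (5.25, 7.25),  deviation x̄ - mu_0 = (5.25, 7.25) - (1, 3) = (4.25, 4.25).

Step 2 — sample covariance matrix, S[i,j] = (1/(n-1)) · Σ_k (x_{k,i} - mean_i) · (x_{k,j} - mean_j), divisor n-1 = 3:
  S[A,A] = ((-3.25)·(-3.25) + (1.75)·(1.75) + (1.75)·(1.75) + (-0.25)·(-0.25)) / 3 = 16.75/3 = 5.5833
  S[A,B] = ((-3.25)·(1.75) + (1.75)·(-0.25) + (1.75)·(1.75) + (-0.25)·(-3.25)) / 3 = -2.25/3 = -0.75
  S[B,B] = ((1.75)·(1.75) + (-0.25)·(-0.25) + (1.75)·(1.75) + (-3.25)·(-3.25)) / 3 = 16.75/3 = 5.5833
  S = [[5.5833, -0.75],
 [-0.75, 5.5833]].

Step 3 — invert S. det(S) = 5.5833·5.5833 - (-0.75)² = 30.6111.
  S^{-1} = (1/det) · [[d, -b], [-b, a]] = [[0.1824, 0.0245],
 [0.0245, 0.1824]].

Step 4 — quadratic form (x̄ - mu_0)^T · S^{-1} · (x̄ - mu_0):
  S^{-1} · (x̄ - mu_0) = (0.8793, 0.8793),
  (x̄ - mu_0)^T · [...] = (4.25)·(0.8793) + (4.25)·(0.8793) = 7.4741.

Step 5 — scale by n: T² = 4 · 7.4741 = 29.8966.

T² ≈ 29.8966


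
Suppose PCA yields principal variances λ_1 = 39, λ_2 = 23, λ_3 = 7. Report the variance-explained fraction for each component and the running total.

Step 1 — total variance = trace(Sigma) = Σ λ_i = 39 + 23 + 7 = 69.

Step 2 — fraction explained by component i = λ_i / Σ λ:
  PC1: 39/69 = 0.5652
  PC2: 23/69 = 0.3333
  PC3: 7/69 = 0.1014

Step 3 — cumulative fraction after k components = (λ_1 + ... + λ_k) / Σ λ:
  k = 1: 39/69 = 0.5652
  k = 2: (39 + 23)/69 = 62/69 = 0.8986
  k = 3: (39 + 23 + 7)/69 = 69/69 = 1

Summary (fraction, with percent):

explained: PC1 0.5652 (56.52%), PC2 0.3333 (33.33%), PC3 0.1014 (10.14%);  cumulative: 0.5652, 0.8986, 1


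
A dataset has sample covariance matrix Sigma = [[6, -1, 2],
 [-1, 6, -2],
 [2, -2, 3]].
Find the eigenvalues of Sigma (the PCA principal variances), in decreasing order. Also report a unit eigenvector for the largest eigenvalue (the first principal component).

Step 1 — characteristic polynomial p(λ) = det(λI - Sigma) = λ³ - tr·λ² + c_1·λ - det, where tr = trace, c_1 = sum of the principal 2×2 minors, det = det(Sigma):
  tr = 6 + 6 + 3 = 15,
  c_1 = (6·6 - (-1)²) + (6·3 - (2)²) + (6·3 - (-2)²) = 35 + 14 + 14 = 63,
  det = 6·(6·3 - (-2)²) - (-1)·((-1)·3 - (-2)·(2)) + (2)·((-1)·(-2) - 6·(2)) = 6·(14) - (-1)·(1) + (2)·(-10) = 65.
  So p(λ) = λ³ - 15λ² + 63λ - 65.
Step 2 — look for an integer root (rational root theorem: any rational root is an integer divisor of 65). Testing λ = 5:
  p(5) = 125 - 375 + 315 - 65 = 0  ✓
  Dividing out (λ - 5): p(λ) = (λ - 5)(λ² - 10λ + 13).
Step 3 — remaining eigenvalues from the quadratic λ² - 10λ + 13 = 0:
  Δ = 10² - 4·13 = 100 - 52 = 48,  λ = (10 ± √48)/2 = (10 ± 6.9282)/2 ≈ 8.4641 or 1.5359.
  Sorted: λ_1 = 8.4641,  λ_2 = 5,  λ_3 = 1.5359  (check: sum = 15 = tr ✓).

Step 4 — unit eigenvector for λ_1 ≈ 8.4641: v spans the null space of (Sigma - λ_1 I), whose rows are
  r_1 = (-2.4641, -1, 2),  r_2 = (-1, -2.4641, -2),  r_3 = (2, -2, -5.4641).
  v is orthogonal to every row, so take v ∝ r_1 × r_2 = ((-1)·(-2) - (2)·(-2.4641), (2)·(-1) - (-2.4641)·(-2), (-2.4641)·(-2.4641) - (-1)·(-1)) ≈ (6.9282, -6.9282, 5.0718).
  Let u = (6.9282, -6.9282, 5.0718).
  ||u|| = √((6.9282)² + (-6.9282)² + (5.0718)²) = √(121.7231) ≈ 11.0328,  v_1 = u/||u|| ≈ (0.628, -0.628, 0.4597) (||v_1|| = 1).

λ_1 = 8.4641,  λ_2 = 5,  λ_3 = 1.5359;  v_1 ≈ (0.628, -0.628, 0.4597)


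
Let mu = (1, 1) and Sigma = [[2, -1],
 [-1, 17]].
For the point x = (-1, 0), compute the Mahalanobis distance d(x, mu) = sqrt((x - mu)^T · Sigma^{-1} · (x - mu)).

Step 1 — centre the observation: (x - mu) = (-2, -1).

Step 2 — invert Sigma. det(Sigma) = 2·17 - (-1)² = 33.
  Sigma^{-1} = (1/det) · [[d, -b], [-b, a]] = [[0.5152, 0.0303],
 [0.0303, 0.0606]].

Step 3 — form the quadratic (x - mu)^T · Sigma^{-1} · (x - mu):
  Sigma^{-1} · (x - mu) = (-1.0606, -0.1212).
  (x - mu)^T · [Sigma^{-1} · (x - mu)] = (-2)·(-1.0606) + (-1)·(-0.1212) = 2.2424.

Step 4 — take square root: d = √(2.2424) ≈ 1.4975.

d(x, mu) = √(2.2424) ≈ 1.4975


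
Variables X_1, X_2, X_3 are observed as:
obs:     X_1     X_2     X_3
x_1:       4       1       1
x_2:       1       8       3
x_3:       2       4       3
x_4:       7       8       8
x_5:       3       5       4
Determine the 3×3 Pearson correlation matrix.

Step 1 — column means:
  mean(X_1) = (4 + 1 + 2 + 7 + 3) / 5 = 17/5 = 3.4
  mean(X_2) = (1 + 8 + 4 + 8 + 5) / 5 = 26/5 = 5.2
  mean(X_3) = (1 + 3 + 3 + 8 + 4) / 5 = 19/5 = 3.8

Step 2 — sample variances and covariances s[i,j] = (1/(n-1)) · Σ_k (x_{k,i} - mean_i) · (x_{k,j} - mean_j), with n-1 = 4:
  s[X_1,X_1] = ((0.6)·(0.6) + (-2.4)·(-2.4) + (-1.4)·(-1.4) + (3.6)·(3.6) + (-0.4)·(-0.4)) / 4 = 21.2/4 = 5.3
  s[X_1,X_2] = ((0.6)·(-4.2) + (-2.4)·(2.8) + (-1.4)·(-1.2) + (3.6)·(2.8) + (-0.4)·(-0.2)) / 4 = 2.6/4 = 0.65
  s[X_1,X_3] = ((0.6)·(-2.8) + (-2.4)·(-0.8) + (-1.4)·(-0.8) + (3.6)·(4.2) + (-0.4)·(0.2)) / 4 = 16.4/4 = 4.1
  s[X_2,X_2] = ((-4.2)·(-4.2) + (2.8)·(2.8) + (-1.2)·(-1.2) + (2.8)·(2.8) + (-0.2)·(-0.2)) / 4 = 34.8/4 = 8.7
  s[X_2,X_3] = ((-4.2)·(-2.8) + (2.8)·(-0.8) + (-1.2)·(-0.8) + (2.8)·(4.2) + (-0.2)·(0.2)) / 4 = 22.2/4 = 5.55
  s[X_3,X_3] = ((-2.8)·(-2.8) + (-0.8)·(-0.8) + (-0.8)·(-0.8) + (4.2)·(4.2) + (0.2)·(0.2)) / 4 = 26.8/4 = 6.7
  Sample standard deviations s_i = √(s[i,i]):
  s(X_1) = √(5.3) = 2.3022
  s(X_2) = √(8.7) = 2.9496
  s(X_3) = √(6.7) = 2.5884

Step 3 — r_{ij} = s_{ij} / (s_i · s_j):
  r[X_1,X_1] = 1 (diagonal).
  r[X_1,X_2] = 0.65 / (2.3022 · 2.9496) = 0.65 / 6.7904 = 0.0957
  r[X_1,X_3] = 4.1 / (2.3022 · 2.5884) = 4.1 / 5.959 = 0.688
  r[X_2,X_2] = 1 (diagonal).
  r[X_2,X_3] = 5.55 / (2.9496 · 2.5884) = 5.55 / 7.6348 = 0.7269
  r[X_3,X_3] = 1 (diagonal).

R is symmetric with unit diagonal. Assembling:

R = [[1, 0.0957, 0.688],
 [0.0957, 1, 0.7269],
 [0.688, 0.7269, 1]]


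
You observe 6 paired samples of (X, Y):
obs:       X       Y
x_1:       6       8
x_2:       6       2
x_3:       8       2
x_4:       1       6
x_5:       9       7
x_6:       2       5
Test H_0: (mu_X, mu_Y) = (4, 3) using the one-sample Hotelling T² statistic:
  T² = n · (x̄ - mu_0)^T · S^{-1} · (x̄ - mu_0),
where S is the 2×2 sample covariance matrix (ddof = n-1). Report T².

Step 1 — sample mean vector:
  mean(X) = (6 + 6 + 8 + 1 + 9 + 2) / 6 = 32/6 = 5.3333
  mean(Y) = (8 + 2 + 2 + 6 + 7 + 5) / 6 = 30/6 = 5
  x̄ = (5.3333, 5),  deviation x̄ - mu_0 = (5.3333, 5) - (4, 3) = (1.3333, 2).

Step 2 — sample covariance matrix, S[i,j] = (1/(n-1)) · Σ_k (x_{k,i} - mean_i) · (x_{k,j} - mean_j), divisor n-1 = 5:
  S[X,X] = ((0.6667)·(0.6667) + (0.6667)·(0.6667) + (2.6667)·(2.6667) + (-4.3333)·(-4.3333) + (3.6667)·(3.6667) + (-3.3333)·(-3.3333)) / 5 = 51.3333/5 = 10.2667
  S[X,Y] = ((0.6667)·(3) + (0.6667)·(-3) + (2.6667)·(-3) + (-4.3333)·(1) + (3.6667)·(2) + (-3.3333)·(0)) / 5 = -5/5 = -1
  S[Y,Y] = ((3)·(3) + (-3)·(-3) + (-3)·(-3) + (1)·(1) + (2)·(2) + (0)·(0)) / 5 = 32/5 = 6.4
  S = [[10.2667, -1],
 [-1, 6.4]].

Step 3 — invert S. det(S) = 10.2667·6.4 - (-1)² = 64.7067.
  S^{-1} = (1/det) · [[d, -b], [-b, a]] = [[0.0989, 0.0155],
 [0.0155, 0.1587]].

Step 4 — quadratic form (x̄ - mu_0)^T · S^{-1} · (x̄ - mu_0):
  S^{-1} · (x̄ - mu_0) = (0.1628, 0.3379),
  (x̄ - mu_0)^T · [...] = (1.3333)·(0.1628) + (2)·(0.3379) = 0.8929.

Step 5 — scale by n: T² = 6 · 0.8929 = 5.3575.

T² ≈ 5.3575


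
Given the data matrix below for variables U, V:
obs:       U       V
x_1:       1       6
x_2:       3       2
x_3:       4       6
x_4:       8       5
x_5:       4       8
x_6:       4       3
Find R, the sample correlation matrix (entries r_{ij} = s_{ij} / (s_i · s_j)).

Step 1 — column means:
  mean(U) = (1 + 3 + 4 + 8 + 4 + 4) / 6 = 24/6 = 4
  mean(V) = (6 + 2 + 6 + 5 + 8 + 3) / 6 = 30/6 = 5

Step 2 — sample variances and covariances s[i,j] = (1/(n-1)) · Σ_k (x_{k,i} - mean_i) · (x_{k,j} - mean_j), with n-1 = 5:
  s[U,U] = ((-3)·(-3) + (-1)·(-1) + (0)·(0) + (4)·(4) + (0)·(0) + (0)·(0)) / 5 = 26/5 = 5.2
  s[U,V] = ((-3)·(1) + (-1)·(-3) + (0)·(1) + (4)·(0) + (0)·(3) + (0)·(-2)) / 5 = 0/5 = 0
  s[V,V] = ((1)·(1) + (-3)·(-3) + (1)·(1) + (0)·(0) + (3)·(3) + (-2)·(-2)) / 5 = 24/5 = 4.8
  Sample standard deviations s_i = √(s[i,i]):
  s(U) = √(5.2) = 2.2804
  s(V) = √(4.8) = 2.1909

Step 3 — r_{ij} = s_{ij} / (s_i · s_j):
  r[U,U] = 1 (diagonal).
  r[U,V] = 0 / (2.2804 · 2.1909) = 0 / 4.996 = 0
  r[V,V] = 1 (diagonal).

R is symmetric with unit diagonal. Assembling:

R = [[1, 0],
 [0, 1]]


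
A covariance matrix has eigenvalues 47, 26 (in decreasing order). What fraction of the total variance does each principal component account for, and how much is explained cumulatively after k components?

Step 1 — total variance = trace(Sigma) = Σ λ_i = 47 + 26 = 73.

Step 2 — fraction explained by component i = λ_i / Σ λ:
  PC1: 47/73 = 0.6438
  PC2: 26/73 = 0.3562

Step 3 — cumulative fraction after k components = (λ_1 + ... + λ_k) / Σ λ:
  k = 1: 47/73 = 0.6438
  k = 2: (47 + 26)/73 = 73/73 = 1

Summary (fraction, with percent):

explained: PC1 0.6438 (64.38%), PC2 0.3562 (35.62%);  cumulative: 0.6438, 1


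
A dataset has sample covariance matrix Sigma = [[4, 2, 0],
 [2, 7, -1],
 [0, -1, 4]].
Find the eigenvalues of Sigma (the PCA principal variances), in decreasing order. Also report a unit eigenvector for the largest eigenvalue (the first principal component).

Step 1 — characteristic polynomial p(λ) = det(λI - Sigma) = λ³ - tr·λ² + c_1·λ - det, where tr = trace, c_1 = sum of the principal 2×2 minors, det = det(Sigma):
  tr = 4 + 7 + 4 = 15,
  c_1 = (4·7 - (2)²) + (4·4 - (0)²) + (7·4 - (-1)²) = 24 + 16 + 27 = 67,
  det = 4·(7·4 - (-1)²) - (2)·((2)·4 - (-1)·(0)) + (0)·((2)·(-1) - 7·(0)) = 4·(27) - (2)·(8) + (0)·(-2) = 92.
  So p(λ) = λ³ - 15λ² + 67λ - 92.
Step 2 — look for an integer root (rational root theorem: any rational root is an integer divisor of 92). Testing λ = 4:
  p(4) = 64 - 240 + 268 - 92 = 0  ✓
  Dividing out (λ - 4): p(λ) = (λ - 4)(λ² - 11λ + 23).
Step 3 — remaining eigenvalues from the quadratic λ² - 11λ + 23 = 0:
  Δ = 11² - 4·23 = 121 - 92 = 29,  λ = (11 ± √29)/2 = (11 ± 5.3852)/2 ≈ 8.1926 or 2.8074.
  Sorted: λ_1 = 8.1926,  λ_2 = 4,  λ_3 = 2.8074  (check: sum = 15 = tr ✓).

Step 4 — unit eigenvector for λ_1 ≈ 8.1926: v spans the null space of (Sigma - λ_1 I), whose rows are
  r_1 = (-4.1926, 2, 0),  r_2 = (2, -1.1926, -1),  r_3 = (0, -1, -4.1926).
  v is orthogonal to every row, so take v ∝ r_1 × r_2 = ((2)·(-1) - (0)·(-1.1926), (0)·(2) - (-4.1926)·(-1), (-4.1926)·(-1.1926) - (2)·(2)) ≈ (-2, -4.1926, 1).
  Rescale (multiply by -1 so the first nonzero entry is positive): u = (2, 4.1926, -1).
  ||u|| = √((2)² + (4.1926)² + (-1)²) = √(22.5777) ≈ 4.7516,  v_1 = u/||u|| ≈ (0.4209, 0.8824, -0.2105) (||v_1|| = 1).

λ_1 = 8.1926,  λ_2 = 4,  λ_3 = 2.8074;  v_1 ≈ (0.4209, 0.8824, -0.2105)


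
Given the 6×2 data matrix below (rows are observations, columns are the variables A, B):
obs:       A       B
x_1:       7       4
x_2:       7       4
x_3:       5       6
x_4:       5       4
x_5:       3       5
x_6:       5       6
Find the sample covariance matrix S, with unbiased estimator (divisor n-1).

Step 1 — column means:
  mean(A) = (7 + 7 + 5 + 5 + 3 + 5) / 6 = 32/6 = 5.3333
  mean(B) = (4 + 4 + 6 + 4 + 5 + 6) / 6 = 29/6 = 4.8333

Step 2 — sample covariance S[i,j] = (1/(n-1)) · Σ_k (x_{k,i} - mean_i) · (x_{k,j} - mean_j), with n-1 = 5.
  S[A,A] = ((1.6667)·(1.6667) + (1.6667)·(1.6667) + (-0.3333)·(-0.3333) + (-0.3333)·(-0.3333) + (-2.3333)·(-2.3333) + (-0.3333)·(-0.3333)) / 5 = 11.3333/5 = 2.2667
  S[A,B] = ((1.6667)·(-0.8333) + (1.6667)·(-0.8333) + (-0.3333)·(1.1667) + (-0.3333)·(-0.8333) + (-2.3333)·(0.1667) + (-0.3333)·(1.1667)) / 5 = -3.6667/5 = -0.7333
  S[B,B] = ((-0.8333)·(-0.8333) + (-0.8333)·(-0.8333) + (1.1667)·(1.1667) + (-0.8333)·(-0.8333) + (0.1667)·(0.1667) + (1.1667)·(1.1667)) / 5 = 4.8333/5 = 0.9667

S is symmetric (S[j,i] = S[i,j]). Assembling:

S = [[2.2667, -0.7333],
 [-0.7333, 0.9667]]


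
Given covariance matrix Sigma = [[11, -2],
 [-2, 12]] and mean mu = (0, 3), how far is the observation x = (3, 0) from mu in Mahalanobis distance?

Step 1 — centre the observation: (x - mu) = (3, -3).

Step 2 — invert Sigma. det(Sigma) = 11·12 - (-2)² = 128.
  Sigma^{-1} = (1/det) · [[d, -b], [-b, a]] = [[0.0938, 0.0156],
 [0.0156, 0.0859]].

Step 3 — form the quadratic (x - mu)^T · Sigma^{-1} · (x - mu):
  Sigma^{-1} · (x - mu) = (0.2344, -0.2109).
  (x - mu)^T · [Sigma^{-1} · (x - mu)] = (3)·(0.2344) + (-3)·(-0.2109) = 1.3359.

Step 4 — take square root: d = √(1.3359) ≈ 1.1558.

d(x, mu) = √(1.3359) ≈ 1.1558


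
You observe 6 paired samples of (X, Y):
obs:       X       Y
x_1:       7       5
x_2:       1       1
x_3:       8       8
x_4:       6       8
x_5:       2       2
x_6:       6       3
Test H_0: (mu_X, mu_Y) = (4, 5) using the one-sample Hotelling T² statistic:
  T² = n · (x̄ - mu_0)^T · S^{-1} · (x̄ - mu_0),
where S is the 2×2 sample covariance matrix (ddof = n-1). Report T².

Step 1 — sample mean vector:
  mean(X) = (7 + 1 + 8 + 6 + 2 + 6) / 6 = 30/6 = 5
  mean(Y) = (5 + 1 + 8 + 8 + 2 + 3) / 6 = 27/6 = 4.5
  x̄ = (5, 4.5),  deviation x̄ - mu_0 = (5, 4.5) - (4, 5) = (1, -0.5).

Step 2 — sample covariance matrix, S[i,j] = (1/(n-1)) · Σ_k (x_{k,i} - mean_i) · (x_{k,j} - mean_j), divisor n-1 = 5:
  S[X,X] = ((2)·(2) + (-4)·(-4) + (3)·(3) + (1)·(1) + (-3)·(-3) + (1)·(1)) / 5 = 40/5 = 8
  S[X,Y] = ((2)·(0.5) + (-4)·(-3.5) + (3)·(3.5) + (1)·(3.5) + (-3)·(-2.5) + (1)·(-1.5)) / 5 = 35/5 = 7
  S[Y,Y] = ((0.5)·(0.5) + (-3.5)·(-3.5) + (3.5)·(3.5) + (3.5)·(3.5) + (-2.5)·(-2.5) + (-1.5)·(-1.5)) / 5 = 45.5/5 = 9.1
  S = [[8, 7],
 [7, 9.1]].

Step 3 — invert S. det(S) = 8·9.1 - (7)² = 23.8.
  S^{-1} = (1/det) · [[d, -b], [-b, a]] = [[0.3824, -0.2941],
 [-0.2941, 0.3361]].

Step 4 — quadratic form (x̄ - mu_0)^T · S^{-1} · (x̄ - mu_0):
  S^{-1} · (x̄ - mu_0) = (0.5294, -0.4622),
  (x̄ - mu_0)^T · [...] = (1)·(0.5294) + (-0.5)·(-0.4622) = 0.7605.

Step 5 — scale by n: T² = 6 · 0.7605 = 4.563.

T² ≈ 4.563


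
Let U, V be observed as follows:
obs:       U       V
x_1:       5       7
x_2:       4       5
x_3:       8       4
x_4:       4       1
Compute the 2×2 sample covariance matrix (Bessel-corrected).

Step 1 — column means:
  mean(U) = (5 + 4 + 8 + 4) / 4 = 21/4 = 5.25
  mean(V) = (7 + 5 + 4 + 1) / 4 = 17/4 = 4.25

Step 2 — sample covariance S[i,j] = (1/(n-1)) · Σ_k (x_{k,i} - mean_i) · (x_{k,j} - mean_j), with n-1 = 3.
  S[U,U] = ((-0.25)·(-0.25) + (-1.25)·(-1.25) + (2.75)·(2.75) + (-1.25)·(-1.25)) / 3 = 10.75/3 = 3.5833
  S[U,V] = ((-0.25)·(2.75) + (-1.25)·(0.75) + (2.75)·(-0.25) + (-1.25)·(-3.25)) / 3 = 1.75/3 = 0.5833
  S[V,V] = ((2.75)·(2.75) + (0.75)·(0.75) + (-0.25)·(-0.25) + (-3.25)·(-3.25)) / 3 = 18.75/3 = 6.25

S is symmetric (S[j,i] = S[i,j]). Assembling:

S = [[3.5833, 0.5833],
 [0.5833, 6.25]]


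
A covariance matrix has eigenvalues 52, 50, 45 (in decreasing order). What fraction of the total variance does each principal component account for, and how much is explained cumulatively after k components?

Step 1 — total variance = trace(Sigma) = Σ λ_i = 52 + 50 + 45 = 147.

Step 2 — fraction explained by component i = λ_i / Σ λ:
  PC1: 52/147 = 0.3537
  PC2: 50/147 = 0.3401
  PC3: 45/147 = 0.3061

Step 3 — cumulative fraction after k components = (λ_1 + ... + λ_k) / Σ λ:
  k = 1: 52/147 = 0.3537
  k = 2: (52 + 50)/147 = 102/147 = 0.6939
  k = 3: (52 + 50 + 45)/147 = 147/147 = 1

Summary (fraction, with percent):

explained: PC1 0.3537 (35.37%), PC2 0.3401 (34.01%), PC3 0.3061 (30.61%);  cumulative: 0.3537, 0.6939, 1


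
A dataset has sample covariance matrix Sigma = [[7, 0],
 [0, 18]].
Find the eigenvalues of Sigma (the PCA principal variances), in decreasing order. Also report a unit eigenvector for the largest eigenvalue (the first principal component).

Step 1 — characteristic polynomial of 2×2 Sigma:
  det(Sigma - λI) = λ² - trace · λ + det = 0.
  trace = 7 + 18 = 25, det = 7·18 - (0)² = 126.
Step 2 — discriminant:
  Δ = trace² - 4·det = 625 - 504 = 121.
Step 3 — eigenvalues:
  λ = (trace ± √Δ)/2 = (25 ± 11)/2,
  λ_1 = 18,  λ_2 = 7.

Step 4 — unit eigenvector for λ_1: Sigma is diagonal, so its eigenvectors are the coordinate axes. λ_1 = 18 is the diagonal entry on the second coordinate axis, hence
  v_1 = (0, 1) (||v_1|| = 1).

λ_1 = 18,  λ_2 = 7;  v_1 ≈ (0, 1)


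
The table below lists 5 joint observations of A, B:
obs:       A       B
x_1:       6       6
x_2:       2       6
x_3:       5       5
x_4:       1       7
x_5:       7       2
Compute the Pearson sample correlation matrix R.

Step 1 — column means:
  mean(A) = (6 + 2 + 5 + 1 + 7) / 5 = 21/5 = 4.2
  mean(B) = (6 + 6 + 5 + 7 + 2) / 5 = 26/5 = 5.2

Step 2 — sample variances and covariances s[i,j] = (1/(n-1)) · Σ_k (x_{k,i} - mean_i) · (x_{k,j} - mean_j), with n-1 = 4:
  s[A,A] = ((1.8)·(1.8) + (-2.2)·(-2.2) + (0.8)·(0.8) + (-3.2)·(-3.2) + (2.8)·(2.8)) / 4 = 26.8/4 = 6.7
  s[A,B] = ((1.8)·(0.8) + (-2.2)·(0.8) + (0.8)·(-0.2) + (-3.2)·(1.8) + (2.8)·(-3.2)) / 4 = -15.2/4 = -3.8
  s[B,B] = ((0.8)·(0.8) + (0.8)·(0.8) + (-0.2)·(-0.2) + (1.8)·(1.8) + (-3.2)·(-3.2)) / 4 = 14.8/4 = 3.7
  Sample standard deviations s_i = √(s[i,i]):
  s(A) = √(6.7) = 2.5884
  s(B) = √(3.7) = 1.9235

Step 3 — r_{ij} = s_{ij} / (s_i · s_j):
  r[A,A] = 1 (diagonal).
  r[A,B] = -3.8 / (2.5884 · 1.9235) = -3.8 / 4.979 = -0.7632
  r[B,B] = 1 (diagonal).

R is symmetric with unit diagonal. Assembling:

R = [[1, -0.7632],
 [-0.7632, 1]]


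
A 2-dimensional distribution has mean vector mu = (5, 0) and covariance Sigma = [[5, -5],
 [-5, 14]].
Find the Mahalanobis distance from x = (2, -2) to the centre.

Step 1 — centre the observation: (x - mu) = (-3, -2).

Step 2 — invert Sigma. det(Sigma) = 5·14 - (-5)² = 45.
  Sigma^{-1} = (1/det) · [[d, -b], [-b, a]] = [[0.3111, 0.1111],
 [0.1111, 0.1111]].

Step 3 — form the quadratic (x - mu)^T · Sigma^{-1} · (x - mu):
  Sigma^{-1} · (x - mu) = (-1.1556, -0.5556).
  (x - mu)^T · [Sigma^{-1} · (x - mu)] = (-3)·(-1.1556) + (-2)·(-0.5556) = 4.5778.

Step 4 — take square root: d = √(4.5778) ≈ 2.1396.

d(x, mu) = √(4.5778) ≈ 2.1396


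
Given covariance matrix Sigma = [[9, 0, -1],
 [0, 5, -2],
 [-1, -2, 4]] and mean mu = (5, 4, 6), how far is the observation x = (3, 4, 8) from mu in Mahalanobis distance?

Step 1 — centre the observation: (x - mu) = (-2, 0, 2).

Step 2 — invert Sigma (cofactor / det for 3×3, or solve directly):
  Sigma^{-1} = [[0.1151, 0.0144, 0.036],
 [0.0144, 0.2518, 0.1295],
 [0.036, 0.1295, 0.3237]].

Step 3 — form the quadratic (x - mu)^T · Sigma^{-1} · (x - mu):
  Sigma^{-1} · (x - mu) = (-0.1583, 0.2302, 0.5755).
  (x - mu)^T · [Sigma^{-1} · (x - mu)] = (-2)·(-0.1583) + (0)·(0.2302) + (2)·(0.5755) = 1.4676.

Step 4 — take square root: d = √(1.4676) ≈ 1.2115.

d(x, mu) = √(1.4676) ≈ 1.2115


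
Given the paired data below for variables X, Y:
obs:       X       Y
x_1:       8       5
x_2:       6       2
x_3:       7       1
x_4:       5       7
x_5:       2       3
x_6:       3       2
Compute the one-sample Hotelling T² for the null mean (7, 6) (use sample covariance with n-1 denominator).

Step 1 — sample mean vector:
  mean(X) = (8 + 6 + 7 + 5 + 2 + 3) / 6 = 31/6 = 5.1667
  mean(Y) = (5 + 2 + 1 + 7 + 3 + 2) / 6 = 20/6 = 3.3333
  x̄ = (5.1667, 3.3333),  deviation x̄ - mu_0 = (5.1667, 3.3333) - (7, 6) = (-1.8333, -2.6667).

Step 2 — sample covariance matrix, S[i,j] = (1/(n-1)) · Σ_k (x_{k,i} - mean_i) · (x_{k,j} - mean_j), divisor n-1 = 5:
  S[X,X] = ((2.8333)·(2.8333) + (0.8333)·(0.8333) + (1.8333)·(1.8333) + (-0.1667)·(-0.1667) + (-3.1667)·(-3.1667) + (-2.1667)·(-2.1667)) / 5 = 26.8333/5 = 5.3667
  S[X,Y] = ((2.8333)·(1.6667) + (0.8333)·(-1.3333) + (1.8333)·(-2.3333) + (-0.1667)·(3.6667) + (-3.1667)·(-0.3333) + (-2.1667)·(-1.3333)) / 5 = 2.6667/5 = 0.5333
  S[Y,Y] = ((1.6667)·(1.6667) + (-1.3333)·(-1.3333) + (-2.3333)·(-2.3333) + (3.6667)·(3.6667) + (-0.3333)·(-0.3333) + (-1.3333)·(-1.3333)) / 5 = 25.3333/5 = 5.0667
  S = [[5.3667, 0.5333],
 [0.5333, 5.0667]].

Step 3 — invert S. det(S) = 5.3667·5.0667 - (0.5333)² = 26.9067.
  S^{-1} = (1/det) · [[d, -b], [-b, a]] = [[0.1883, -0.0198],
 [-0.0198, 0.1995]].

Step 4 — quadratic form (x̄ - mu_0)^T · S^{-1} · (x̄ - mu_0):
  S^{-1} · (x̄ - mu_0) = (-0.2924, -0.4955),
  (x̄ - mu_0)^T · [...] = (-1.8333)·(-0.2924) + (-2.6667)·(-0.4955) = 1.8574.

Step 5 — scale by n: T² = 6 · 1.8574 = 11.1447.

T² ≈ 11.1447


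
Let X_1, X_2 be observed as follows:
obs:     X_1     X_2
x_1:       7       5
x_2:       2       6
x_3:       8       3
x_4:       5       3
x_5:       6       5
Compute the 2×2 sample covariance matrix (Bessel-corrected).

Step 1 — column means:
  mean(X_1) = (7 + 2 + 8 + 5 + 6) / 5 = 28/5 = 5.6
  mean(X_2) = (5 + 6 + 3 + 3 + 5) / 5 = 22/5 = 4.4

Step 2 — sample covariance S[i,j] = (1/(n-1)) · Σ_k (x_{k,i} - mean_i) · (x_{k,j} - mean_j), with n-1 = 4.
  S[X_1,X_1] = ((1.4)·(1.4) + (-3.6)·(-3.6) + (2.4)·(2.4) + (-0.6)·(-0.6) + (0.4)·(0.4)) / 4 = 21.2/4 = 5.3
  S[X_1,X_2] = ((1.4)·(0.6) + (-3.6)·(1.6) + (2.4)·(-1.4) + (-0.6)·(-1.4) + (0.4)·(0.6)) / 4 = -7.2/4 = -1.8
  S[X_2,X_2] = ((0.6)·(0.6) + (1.6)·(1.6) + (-1.4)·(-1.4) + (-1.4)·(-1.4) + (0.6)·(0.6)) / 4 = 7.2/4 = 1.8

S is symmetric (S[j,i] = S[i,j]). Assembling:

S = [[5.3, -1.8],
 [-1.8, 1.8]]


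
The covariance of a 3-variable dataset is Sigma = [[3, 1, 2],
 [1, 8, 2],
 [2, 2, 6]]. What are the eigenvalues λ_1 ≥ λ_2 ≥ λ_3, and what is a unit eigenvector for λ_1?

Step 1 — characteristic polynomial p(λ) = det(λI - Sigma) = λ³ - tr·λ² + c_1·λ - det, where tr = trace, c_1 = sum of the principal 2×2 minors, det = det(Sigma):
  tr = 3 + 8 + 6 = 17,
  c_1 = (3·8 - (1)²) + (3·6 - (2)²) + (8·6 - (2)²) = 23 + 14 + 44 = 81,
  det = 3·(8·6 - (2)²) - (1)·((1)·6 - (2)·(2)) + (2)·((1)·(2) - 8·(2)) = 3·(44) - (1)·(2) + (2)·(-14) = 102.
  So p(λ) = λ³ - 17λ² + 81λ - 102.
Step 2 — look for an integer root (rational root theorem: any rational root is an integer divisor of 102). Testing λ = 2:
  p(2) = 8 - 68 + 162 - 102 = 0  ✓
  Dividing out (λ - 2): p(λ) = (λ - 2)(λ² - 15λ + 51).
Step 3 — remaining eigenvalues from the quadratic λ² - 15λ + 51 = 0:
  Δ = 15² - 4·51 = 225 - 204 = 21,  λ = (15 ± √21)/2 = (15 ± 4.5826)/2 ≈ 9.7913 or 5.2087.
  Sorted: λ_1 = 9.7913,  λ_2 = 5.2087,  λ_3 = 2  (check: sum = 17 = tr ✓).

Step 4 — unit eigenvector for λ_1 ≈ 9.7913: v spans the null space of (Sigma - λ_1 I), whose rows are
  r_1 = (-6.7913, 1, 2),  r_2 = (1, -1.7913, 2),  r_3 = (2, 2, -3.7913).
  v is orthogonal to every row, so take v ∝ r_1 × r_2 = ((1)·(2) - (2)·(-1.7913), (2)·(1) - (-6.7913)·(2), (-6.7913)·(-1.7913) - (1)·(1)) ≈ (5.5826, 15.5826, 11.1652).
  Let u = (5.5826, 15.5826, 11.1652).
  ||u|| = √((5.5826)² + (15.5826)² + (11.1652)²) = √(398.6424) ≈ 19.966,  v_1 = u/||u|| ≈ (0.2796, 0.7805, 0.5592) (||v_1|| = 1).

λ_1 = 9.7913,  λ_2 = 5.2087,  λ_3 = 2;  v_1 ≈ (0.2796, 0.7805, 0.5592)


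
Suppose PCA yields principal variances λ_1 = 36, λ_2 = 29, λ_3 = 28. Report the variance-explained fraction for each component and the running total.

Step 1 — total variance = trace(Sigma) = Σ λ_i = 36 + 29 + 28 = 93.

Step 2 — fraction explained by component i = λ_i / Σ λ:
  PC1: 36/93 = 0.3871
  PC2: 29/93 = 0.3118
  PC3: 28/93 = 0.3011

Step 3 — cumulative fraction after k components = (λ_1 + ... + λ_k) / Σ λ:
  k = 1: 36/93 = 0.3871
  k = 2: (36 + 29)/93 = 65/93 = 0.6989
  k = 3: (36 + 29 + 28)/93 = 93/93 = 1

Summary (fraction, with percent):

explained: PC1 0.3871 (38.71%), PC2 0.3118 (31.18%), PC3 0.3011 (30.11%);  cumulative: 0.3871, 0.6989, 1


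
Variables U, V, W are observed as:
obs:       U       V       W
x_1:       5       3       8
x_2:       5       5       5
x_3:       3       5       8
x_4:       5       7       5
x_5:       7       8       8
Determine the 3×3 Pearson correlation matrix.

Step 1 — column means:
  mean(U) = (5 + 5 + 3 + 5 + 7) / 5 = 25/5 = 5
  mean(V) = (3 + 5 + 5 + 7 + 8) / 5 = 28/5 = 5.6
  mean(W) = (8 + 5 + 8 + 5 + 8) / 5 = 34/5 = 6.8

Step 2 — sample variances and covariances s[i,j] = (1/(n-1)) · Σ_k (x_{k,i} - mean_i) · (x_{k,j} - mean_j), with n-1 = 4:
  s[U,U] = ((0)·(0) + (0)·(0) + (-2)·(-2) + (0)·(0) + (2)·(2)) / 4 = 8/4 = 2
  s[U,V] = ((0)·(-2.6) + (0)·(-0.6) + (-2)·(-0.6) + (0)·(1.4) + (2)·(2.4)) / 4 = 6/4 = 1.5
  s[U,W] = ((0)·(1.2) + (0)·(-1.8) + (-2)·(1.2) + (0)·(-1.8) + (2)·(1.2)) / 4 = 0/4 = 0
  s[V,V] = ((-2.6)·(-2.6) + (-0.6)·(-0.6) + (-0.6)·(-0.6) + (1.4)·(1.4) + (2.4)·(2.4)) / 4 = 15.2/4 = 3.8
  s[V,W] = ((-2.6)·(1.2) + (-0.6)·(-1.8) + (-0.6)·(1.2) + (1.4)·(-1.8) + (2.4)·(1.2)) / 4 = -2.4/4 = -0.6
  s[W,W] = ((1.2)·(1.2) + (-1.8)·(-1.8) + (1.2)·(1.2) + (-1.8)·(-1.8) + (1.2)·(1.2)) / 4 = 10.8/4 = 2.7
  Sample standard deviations s_i = √(s[i,i]):
  s(U) = √(2) = 1.4142
  s(V) = √(3.8) = 1.9494
  s(W) = √(2.7) = 1.6432

Step 3 — r_{ij} = s_{ij} / (s_i · s_j):
  r[U,U] = 1 (diagonal).
  r[U,V] = 1.5 / (1.4142 · 1.9494) = 1.5 / 2.7568 = 0.5441
  r[U,W] = 0 / (1.4142 · 1.6432) = 0 / 2.3238 = 0
  r[V,V] = 1 (diagonal).
  r[V,W] = -0.6 / (1.9494 · 1.6432) = -0.6 / 3.2031 = -0.1873
  r[W,W] = 1 (diagonal).

R is symmetric with unit diagonal. Assembling:

R = [[1, 0.5441, 0],
 [0.5441, 1, -0.1873],
 [0, -0.1873, 1]]


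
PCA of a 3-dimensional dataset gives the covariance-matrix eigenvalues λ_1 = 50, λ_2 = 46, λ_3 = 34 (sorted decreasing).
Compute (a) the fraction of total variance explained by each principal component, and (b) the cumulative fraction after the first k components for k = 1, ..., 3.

Step 1 — total variance = trace(Sigma) = Σ λ_i = 50 + 46 + 34 = 130.

Step 2 — fraction explained by component i = λ_i / Σ λ:
  PC1: 50/130 = 0.3846
  PC2: 46/130 = 0.3538
  PC3: 34/130 = 0.2615

Step 3 — cumulative fraction after k components = (λ_1 + ... + λ_k) / Σ λ:
  k = 1: 50/130 = 0.3846
  k = 2: (50 + 46)/130 = 96/130 = 0.7385
  k = 3: (50 + 46 + 34)/130 = 130/130 = 1

Summary (fraction, with percent):

explained: PC1 0.3846 (38.46%), PC2 0.3538 (35.38%), PC3 0.2615 (26.15%);  cumulative: 0.3846, 0.7385, 1


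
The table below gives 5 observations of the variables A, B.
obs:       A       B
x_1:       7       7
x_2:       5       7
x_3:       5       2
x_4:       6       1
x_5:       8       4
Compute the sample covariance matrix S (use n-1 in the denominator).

Step 1 — column means:
  mean(A) = (7 + 5 + 5 + 6 + 8) / 5 = 31/5 = 6.2
  mean(B) = (7 + 7 + 2 + 1 + 4) / 5 = 21/5 = 4.2

Step 2 — sample covariance S[i,j] = (1/(n-1)) · Σ_k (x_{k,i} - mean_i) · (x_{k,j} - mean_j), with n-1 = 4.
  S[A,A] = ((0.8)·(0.8) + (-1.2)·(-1.2) + (-1.2)·(-1.2) + (-0.2)·(-0.2) + (1.8)·(1.8)) / 4 = 6.8/4 = 1.7
  S[A,B] = ((0.8)·(2.8) + (-1.2)·(2.8) + (-1.2)·(-2.2) + (-0.2)·(-3.2) + (1.8)·(-0.2)) / 4 = 1.8/4 = 0.45
  S[B,B] = ((2.8)·(2.8) + (2.8)·(2.8) + (-2.2)·(-2.2) + (-3.2)·(-3.2) + (-0.2)·(-0.2)) / 4 = 30.8/4 = 7.7

S is symmetric (S[j,i] = S[i,j]). Assembling:

S = [[1.7, 0.45],
 [0.45, 7.7]]


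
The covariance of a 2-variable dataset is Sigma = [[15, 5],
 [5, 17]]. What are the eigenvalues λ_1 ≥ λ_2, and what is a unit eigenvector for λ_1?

Step 1 — characteristic polynomial of 2×2 Sigma:
  det(Sigma - λI) = λ² - trace · λ + det = 0.
  trace = 15 + 17 = 32, det = 15·17 - (5)² = 230.
Step 2 — discriminant:
  Δ = trace² - 4·det = 1024 - 920 = 104.
Step 3 — eigenvalues:
  λ = (trace ± √Δ)/2 = (32 ± 10.198)/2,
  λ_1 = 21.099,  λ_2 = 10.901.

Step 4 — unit eigenvector for λ_1: solve (Sigma - λ_1 I)v = 0. First row:
  (15 - 21.099)·v_x + (5)·v_y = 0, i.e. (-6.099)·v_x + (5)·v_y = 0,
  so v ∝ (b, λ_1 - a) = (5, 6.099) = u.
  ||u|| = √((5)² + (6.099)²) = √(62.198) ≈ 7.8866,
  v_1 = u/||u|| ≈ (0.634, 0.7733) (||v_1|| = 1).

λ_1 = 21.099,  λ_2 = 10.901;  v_1 ≈ (0.634, 0.7733)


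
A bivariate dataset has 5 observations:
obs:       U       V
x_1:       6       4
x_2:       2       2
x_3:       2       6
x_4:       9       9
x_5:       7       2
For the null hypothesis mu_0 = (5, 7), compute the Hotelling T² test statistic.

Step 1 — sample mean vector:
  mean(U) = (6 + 2 + 2 + 9 + 7) / 5 = 26/5 = 5.2
  mean(V) = (4 + 2 + 6 + 9 + 2) / 5 = 23/5 = 4.6
  x̄ = (5.2, 4.6),  deviation x̄ - mu_0 = (5.2, 4.6) - (5, 7) = (0.2, -2.4).

Step 2 — sample covariance matrix, S[i,j] = (1/(n-1)) · Σ_k (x_{k,i} - mean_i) · (x_{k,j} - mean_j), divisor n-1 = 4:
  S[U,U] = ((0.8)·(0.8) + (-3.2)·(-3.2) + (-3.2)·(-3.2) + (3.8)·(3.8) + (1.8)·(1.8)) / 4 = 38.8/4 = 9.7
  S[U,V] = ((0.8)·(-0.6) + (-3.2)·(-2.6) + (-3.2)·(1.4) + (3.8)·(4.4) + (1.8)·(-2.6)) / 4 = 15.4/4 = 3.85
  S[V,V] = ((-0.6)·(-0.6) + (-2.6)·(-2.6) + (1.4)·(1.4) + (4.4)·(4.4) + (-2.6)·(-2.6)) / 4 = 35.2/4 = 8.8
  S = [[9.7, 3.85],
 [3.85, 8.8]].

Step 3 — invert S. det(S) = 9.7·8.8 - (3.85)² = 70.5375.
  S^{-1} = (1/det) · [[d, -b], [-b, a]] = [[0.1248, -0.0546],
 [-0.0546, 0.1375]].

Step 4 — quadratic form (x̄ - mu_0)^T · S^{-1} · (x̄ - mu_0):
  S^{-1} · (x̄ - mu_0) = (0.1559, -0.341),
  (x̄ - mu_0)^T · [...] = (0.2)·(0.1559) + (-2.4)·(-0.341) = 0.8495.

Step 5 — scale by n: T² = 5 · 0.8495 = 4.2474.

T² ≈ 4.2474
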